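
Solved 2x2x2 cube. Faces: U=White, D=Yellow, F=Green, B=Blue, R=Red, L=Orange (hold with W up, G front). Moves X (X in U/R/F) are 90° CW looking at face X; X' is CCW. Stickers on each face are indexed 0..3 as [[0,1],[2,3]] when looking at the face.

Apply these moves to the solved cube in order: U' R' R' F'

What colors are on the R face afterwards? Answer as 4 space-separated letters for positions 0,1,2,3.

Answer: W R Y G

Derivation:
After move 1 (U'): U=WWWW F=OOGG R=GGRR B=RRBB L=BBOO
After move 2 (R'): R=GRGR U=WBWR F=OWGW D=YOYG B=YRYB
After move 3 (R'): R=RRGG U=WYWY F=OBGR D=YWYW B=GROB
After move 4 (F'): F=BROG U=WYRG R=WRYG D=BOYW L=BYOW
Query: R face = WRYG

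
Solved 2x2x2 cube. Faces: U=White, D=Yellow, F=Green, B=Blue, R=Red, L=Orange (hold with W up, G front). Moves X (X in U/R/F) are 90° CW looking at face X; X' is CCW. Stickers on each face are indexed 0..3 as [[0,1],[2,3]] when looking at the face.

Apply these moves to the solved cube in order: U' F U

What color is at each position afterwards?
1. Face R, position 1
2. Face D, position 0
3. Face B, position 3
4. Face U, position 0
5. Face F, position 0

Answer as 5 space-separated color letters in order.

After move 1 (U'): U=WWWW F=OOGG R=GGRR B=RRBB L=BBOO
After move 2 (F): F=GOGO U=WWOB R=WGWR D=RGYY L=BYOY
After move 3 (U): U=OWBW F=WGGO R=RRWR B=BYBB L=GOOY
Query 1: R[1] = R
Query 2: D[0] = R
Query 3: B[3] = B
Query 4: U[0] = O
Query 5: F[0] = W

Answer: R R B O W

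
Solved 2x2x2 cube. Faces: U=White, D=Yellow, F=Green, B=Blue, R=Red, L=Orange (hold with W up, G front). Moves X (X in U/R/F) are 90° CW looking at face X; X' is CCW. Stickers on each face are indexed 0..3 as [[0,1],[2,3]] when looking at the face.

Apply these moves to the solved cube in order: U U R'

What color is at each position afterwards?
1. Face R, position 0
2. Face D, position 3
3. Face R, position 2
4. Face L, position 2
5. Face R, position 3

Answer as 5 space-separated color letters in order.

Answer: O G O O R

Derivation:
After move 1 (U): U=WWWW F=RRGG R=BBRR B=OOBB L=GGOO
After move 2 (U): U=WWWW F=BBGG R=OORR B=GGBB L=RROO
After move 3 (R'): R=OROR U=WBWG F=BWGW D=YBYG B=YGYB
Query 1: R[0] = O
Query 2: D[3] = G
Query 3: R[2] = O
Query 4: L[2] = O
Query 5: R[3] = R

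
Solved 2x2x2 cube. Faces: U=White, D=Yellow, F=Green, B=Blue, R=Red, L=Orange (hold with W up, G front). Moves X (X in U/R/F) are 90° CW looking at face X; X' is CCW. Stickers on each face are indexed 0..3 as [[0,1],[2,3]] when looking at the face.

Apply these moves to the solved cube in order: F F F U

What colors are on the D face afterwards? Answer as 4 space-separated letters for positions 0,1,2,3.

After move 1 (F): F=GGGG U=WWOO R=WRWR D=RRYY L=OYOY
After move 2 (F): F=GGGG U=WWYY R=OROR D=WWYY L=OROR
After move 3 (F): F=GGGG U=WWRR R=YRYR D=OOYY L=OWOW
After move 4 (U): U=RWRW F=YRGG R=BBYR B=OWBB L=GGOW
Query: D face = OOYY

Answer: O O Y Y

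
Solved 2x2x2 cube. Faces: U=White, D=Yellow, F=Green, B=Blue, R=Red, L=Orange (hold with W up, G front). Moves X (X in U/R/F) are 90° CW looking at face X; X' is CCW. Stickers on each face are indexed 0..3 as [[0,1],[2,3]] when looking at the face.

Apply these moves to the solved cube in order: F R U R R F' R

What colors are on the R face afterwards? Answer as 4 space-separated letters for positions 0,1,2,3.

After move 1 (F): F=GGGG U=WWOO R=WRWR D=RRYY L=OYOY
After move 2 (R): R=WWRR U=WGOG F=GRGY D=RBYB B=OBWB
After move 3 (U): U=OWGG F=WWGY R=OBRR B=OYWB L=GROY
After move 4 (R): R=RORB U=OWGY F=WBGB D=RWYO B=GYWB
After move 5 (R): R=RRBO U=OBGB F=WWGO D=RWYG B=YYWB
After move 6 (F'): F=WOWG U=OBRB R=WRRO D=RYYG L=GBOG
After move 7 (R): R=RWOR U=OORG F=WYWG D=RWYY B=BYBB
Query: R face = RWOR

Answer: R W O R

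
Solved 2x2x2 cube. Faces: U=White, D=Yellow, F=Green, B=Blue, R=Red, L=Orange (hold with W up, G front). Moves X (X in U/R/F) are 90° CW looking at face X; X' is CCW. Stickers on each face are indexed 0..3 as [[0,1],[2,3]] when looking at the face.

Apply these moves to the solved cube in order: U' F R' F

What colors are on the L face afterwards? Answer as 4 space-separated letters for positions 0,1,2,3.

After move 1 (U'): U=WWWW F=OOGG R=GGRR B=RRBB L=BBOO
After move 2 (F): F=GOGO U=WWOB R=WGWR D=RGYY L=BYOY
After move 3 (R'): R=GRWW U=WBOR F=GWGB D=ROYO B=YRGB
After move 4 (F): F=GGBW U=WBYY R=ORRW D=WGYO L=BROO
Query: L face = BROO

Answer: B R O O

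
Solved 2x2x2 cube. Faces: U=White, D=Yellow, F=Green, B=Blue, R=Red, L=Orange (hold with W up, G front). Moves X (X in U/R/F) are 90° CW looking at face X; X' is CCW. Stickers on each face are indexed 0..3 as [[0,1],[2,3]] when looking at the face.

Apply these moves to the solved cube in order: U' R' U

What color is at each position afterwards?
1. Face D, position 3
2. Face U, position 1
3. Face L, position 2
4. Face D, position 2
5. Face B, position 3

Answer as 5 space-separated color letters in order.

Answer: G W O Y B

Derivation:
After move 1 (U'): U=WWWW F=OOGG R=GGRR B=RRBB L=BBOO
After move 2 (R'): R=GRGR U=WBWR F=OWGW D=YOYG B=YRYB
After move 3 (U): U=WWRB F=GRGW R=YRGR B=BBYB L=OWOO
Query 1: D[3] = G
Query 2: U[1] = W
Query 3: L[2] = O
Query 4: D[2] = Y
Query 5: B[3] = B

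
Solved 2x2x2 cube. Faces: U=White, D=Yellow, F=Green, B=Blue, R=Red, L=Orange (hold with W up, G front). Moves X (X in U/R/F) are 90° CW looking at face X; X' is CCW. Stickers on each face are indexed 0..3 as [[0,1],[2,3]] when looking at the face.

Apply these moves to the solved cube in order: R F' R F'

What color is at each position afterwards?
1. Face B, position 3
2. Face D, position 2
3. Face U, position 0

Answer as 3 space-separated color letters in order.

After move 1 (R): R=RRRR U=WGWG F=GYGY D=YBYB B=WBWB
After move 2 (F'): F=YYGG U=WGRR R=BRYR D=OOYB L=OGOW
After move 3 (R): R=YBRR U=WYRG F=YOGB D=OWYW B=RBGB
After move 4 (F'): F=OBYG U=WYYR R=WBOR D=GWYW L=OGOR
Query 1: B[3] = B
Query 2: D[2] = Y
Query 3: U[0] = W

Answer: B Y W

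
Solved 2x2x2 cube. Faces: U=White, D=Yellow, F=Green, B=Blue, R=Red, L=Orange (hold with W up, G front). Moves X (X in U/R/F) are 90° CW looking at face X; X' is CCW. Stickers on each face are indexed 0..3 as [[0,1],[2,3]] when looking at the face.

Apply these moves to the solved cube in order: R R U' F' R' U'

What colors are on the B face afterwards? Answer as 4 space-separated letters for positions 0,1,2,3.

Answer: B R O B

Derivation:
After move 1 (R): R=RRRR U=WGWG F=GYGY D=YBYB B=WBWB
After move 2 (R): R=RRRR U=WYWY F=GBGB D=YWYW B=GBGB
After move 3 (U'): U=YYWW F=OOGB R=GBRR B=RRGB L=GBOO
After move 4 (F'): F=OBOG U=YYGR R=WBYR D=BOYW L=GWOW
After move 5 (R'): R=BRWY U=YGGR F=OYOR D=BBYG B=WROB
After move 6 (U'): U=GRYG F=GWOR R=OYWY B=BROB L=WROW
Query: B face = BROB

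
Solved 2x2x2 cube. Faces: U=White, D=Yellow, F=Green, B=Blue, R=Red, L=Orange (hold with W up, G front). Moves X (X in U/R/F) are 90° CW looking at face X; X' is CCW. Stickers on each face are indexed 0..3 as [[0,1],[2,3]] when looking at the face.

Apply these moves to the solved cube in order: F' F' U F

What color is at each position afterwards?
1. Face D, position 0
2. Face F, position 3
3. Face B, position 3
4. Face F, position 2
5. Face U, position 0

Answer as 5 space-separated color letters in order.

After move 1 (F'): F=GGGG U=WWRR R=YRYR D=OOYY L=OWOW
After move 2 (F'): F=GGGG U=WWYY R=OROR D=WWYY L=OROR
After move 3 (U): U=YWYW F=ORGG R=BBOR B=ORBB L=GGOR
After move 4 (F): F=GOGR U=YWRG R=YBWR D=OBYY L=GWOW
Query 1: D[0] = O
Query 2: F[3] = R
Query 3: B[3] = B
Query 4: F[2] = G
Query 5: U[0] = Y

Answer: O R B G Y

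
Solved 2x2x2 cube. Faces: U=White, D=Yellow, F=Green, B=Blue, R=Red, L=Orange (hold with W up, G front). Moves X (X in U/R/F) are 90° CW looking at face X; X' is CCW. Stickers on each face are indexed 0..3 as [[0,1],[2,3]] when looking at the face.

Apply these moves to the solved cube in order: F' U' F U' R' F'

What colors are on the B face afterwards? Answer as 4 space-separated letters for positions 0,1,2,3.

Answer: Y G G B

Derivation:
After move 1 (F'): F=GGGG U=WWRR R=YRYR D=OOYY L=OWOW
After move 2 (U'): U=WRWR F=OWGG R=GGYR B=YRBB L=BBOW
After move 3 (F): F=GOGW U=WRWB R=WGRR D=YGYY L=BOOO
After move 4 (U'): U=RBWW F=BOGW R=GORR B=WGBB L=YROO
After move 5 (R'): R=ORGR U=RBWW F=BBGW D=YOYW B=YGGB
After move 6 (F'): F=BWBG U=RBOG R=ORYR D=ROYW L=YWOW
Query: B face = YGGB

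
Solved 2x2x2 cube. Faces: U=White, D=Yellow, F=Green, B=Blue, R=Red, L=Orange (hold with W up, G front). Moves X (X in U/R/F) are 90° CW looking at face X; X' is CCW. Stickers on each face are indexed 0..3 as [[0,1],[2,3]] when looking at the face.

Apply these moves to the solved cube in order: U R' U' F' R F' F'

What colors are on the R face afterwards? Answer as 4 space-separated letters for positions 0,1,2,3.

Answer: W R W W

Derivation:
After move 1 (U): U=WWWW F=RRGG R=BBRR B=OOBB L=GGOO
After move 2 (R'): R=BRBR U=WBWO F=RWGW D=YRYG B=YOYB
After move 3 (U'): U=BOWW F=GGGW R=RWBR B=BRYB L=YOOO
After move 4 (F'): F=GWGG U=BORB R=RWYR D=OOYG L=YWOW
After move 5 (R): R=YRRW U=BWRG F=GOGG D=OYYB B=BROB
After move 6 (F'): F=OGGG U=BWYR R=YROW D=WWYB L=YGOR
After move 7 (F'): F=GGOG U=BWYO R=WRWW D=GRYB L=YROY
Query: R face = WRWW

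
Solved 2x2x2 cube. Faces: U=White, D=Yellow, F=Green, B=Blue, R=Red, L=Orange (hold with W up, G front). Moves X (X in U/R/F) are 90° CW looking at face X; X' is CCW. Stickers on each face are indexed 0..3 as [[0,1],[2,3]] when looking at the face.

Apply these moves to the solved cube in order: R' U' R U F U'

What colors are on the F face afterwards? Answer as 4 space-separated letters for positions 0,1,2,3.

Answer: O Y G G

Derivation:
After move 1 (R'): R=RRRR U=WBWB F=GWGW D=YGYG B=YBYB
After move 2 (U'): U=BBWW F=OOGW R=GWRR B=RRYB L=YBOO
After move 3 (R): R=RGRW U=BOWW F=OGGG D=YYYR B=WRBB
After move 4 (U): U=WBWO F=RGGG R=WRRW B=YBBB L=OGOO
After move 5 (F): F=GRGG U=WBOG R=WROW D=RWYR L=OYOY
After move 6 (U'): U=BGWO F=OYGG R=GROW B=WRBB L=YBOY
Query: F face = OYGG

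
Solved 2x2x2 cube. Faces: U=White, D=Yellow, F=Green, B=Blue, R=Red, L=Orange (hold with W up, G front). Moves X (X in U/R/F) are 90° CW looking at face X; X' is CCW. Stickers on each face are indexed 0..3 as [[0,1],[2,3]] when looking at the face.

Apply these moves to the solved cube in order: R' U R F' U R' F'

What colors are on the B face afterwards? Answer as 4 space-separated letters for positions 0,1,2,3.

Answer: O W O B

Derivation:
After move 1 (R'): R=RRRR U=WBWB F=GWGW D=YGYG B=YBYB
After move 2 (U): U=WWBB F=RRGW R=YBRR B=OOYB L=GWOO
After move 3 (R): R=RYRB U=WRBW F=RGGG D=YYYO B=BOWB
After move 4 (F'): F=GGRG U=WRRR R=YYYB D=WOYO L=GWOB
After move 5 (U): U=RWRR F=YYRG R=BOYB B=GWWB L=GGOB
After move 6 (R'): R=OBBY U=RWRG F=YWRR D=WYYG B=OWOB
After move 7 (F'): F=WRYR U=RWOB R=YBWY D=GBYG L=GGOR
Query: B face = OWOB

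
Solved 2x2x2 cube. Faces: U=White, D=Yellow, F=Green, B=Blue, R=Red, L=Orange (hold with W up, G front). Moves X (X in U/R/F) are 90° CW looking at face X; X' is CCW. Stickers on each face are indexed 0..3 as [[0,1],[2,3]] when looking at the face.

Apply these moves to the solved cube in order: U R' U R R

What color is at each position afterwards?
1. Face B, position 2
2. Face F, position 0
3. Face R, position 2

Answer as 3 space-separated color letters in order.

After move 1 (U): U=WWWW F=RRGG R=BBRR B=OOBB L=GGOO
After move 2 (R'): R=BRBR U=WBWO F=RWGW D=YRYG B=YOYB
After move 3 (U): U=WWOB F=BRGW R=YOBR B=GGYB L=RWOO
After move 4 (R): R=BYRO U=WROW F=BRGG D=YYYG B=BGWB
After move 5 (R): R=RBOY U=WROG F=BYGG D=YWYB B=WGRB
Query 1: B[2] = R
Query 2: F[0] = B
Query 3: R[2] = O

Answer: R B O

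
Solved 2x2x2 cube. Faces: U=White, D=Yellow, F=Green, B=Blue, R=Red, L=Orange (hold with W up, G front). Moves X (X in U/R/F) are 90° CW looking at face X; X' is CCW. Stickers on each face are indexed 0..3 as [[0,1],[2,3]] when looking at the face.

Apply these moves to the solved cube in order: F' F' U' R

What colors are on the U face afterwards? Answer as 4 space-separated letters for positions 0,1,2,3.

Answer: W R W G

Derivation:
After move 1 (F'): F=GGGG U=WWRR R=YRYR D=OOYY L=OWOW
After move 2 (F'): F=GGGG U=WWYY R=OROR D=WWYY L=OROR
After move 3 (U'): U=WYWY F=ORGG R=GGOR B=ORBB L=BBOR
After move 4 (R): R=OGRG U=WRWG F=OWGY D=WBYO B=YRYB
Query: U face = WRWG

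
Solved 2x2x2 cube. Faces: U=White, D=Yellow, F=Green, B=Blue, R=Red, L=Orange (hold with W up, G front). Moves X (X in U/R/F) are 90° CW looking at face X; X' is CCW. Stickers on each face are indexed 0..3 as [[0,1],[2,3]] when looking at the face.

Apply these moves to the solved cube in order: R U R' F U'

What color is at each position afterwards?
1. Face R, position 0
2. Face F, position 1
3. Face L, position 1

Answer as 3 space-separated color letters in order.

Answer: G Y O

Derivation:
After move 1 (R): R=RRRR U=WGWG F=GYGY D=YBYB B=WBWB
After move 2 (U): U=WWGG F=RRGY R=WBRR B=OOWB L=GYOO
After move 3 (R'): R=BRWR U=WWGO F=RWGG D=YRYY B=BOBB
After move 4 (F): F=GRGW U=WWOY R=GROR D=WBYY L=GYOR
After move 5 (U'): U=WYWO F=GYGW R=GROR B=GRBB L=BOOR
Query 1: R[0] = G
Query 2: F[1] = Y
Query 3: L[1] = O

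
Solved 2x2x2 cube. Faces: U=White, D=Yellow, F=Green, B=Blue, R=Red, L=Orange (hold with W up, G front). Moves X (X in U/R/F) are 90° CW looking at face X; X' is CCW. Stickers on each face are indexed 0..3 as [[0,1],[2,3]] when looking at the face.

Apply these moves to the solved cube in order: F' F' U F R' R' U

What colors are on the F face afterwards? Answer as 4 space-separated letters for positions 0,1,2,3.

Answer: R W G O

Derivation:
After move 1 (F'): F=GGGG U=WWRR R=YRYR D=OOYY L=OWOW
After move 2 (F'): F=GGGG U=WWYY R=OROR D=WWYY L=OROR
After move 3 (U): U=YWYW F=ORGG R=BBOR B=ORBB L=GGOR
After move 4 (F): F=GOGR U=YWRG R=YBWR D=OBYY L=GWOW
After move 5 (R'): R=BRYW U=YBRO F=GWGG D=OOYR B=YRBB
After move 6 (R'): R=RWBY U=YBRY F=GBGO D=OWYG B=RROB
After move 7 (U): U=RYYB F=RWGO R=RRBY B=GWOB L=GBOW
Query: F face = RWGO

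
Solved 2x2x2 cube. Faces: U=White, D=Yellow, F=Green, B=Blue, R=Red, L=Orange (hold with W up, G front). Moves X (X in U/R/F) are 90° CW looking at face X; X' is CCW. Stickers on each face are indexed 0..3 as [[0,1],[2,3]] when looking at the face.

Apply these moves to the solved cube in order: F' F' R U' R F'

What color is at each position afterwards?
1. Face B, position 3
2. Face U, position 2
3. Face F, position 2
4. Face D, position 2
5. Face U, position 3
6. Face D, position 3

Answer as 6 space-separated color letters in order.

After move 1 (F'): F=GGGG U=WWRR R=YRYR D=OOYY L=OWOW
After move 2 (F'): F=GGGG U=WWYY R=OROR D=WWYY L=OROR
After move 3 (R): R=OORR U=WGYG F=GWGY D=WBYB B=YBWB
After move 4 (U'): U=GGWY F=ORGY R=GWRR B=OOWB L=YBOR
After move 5 (R): R=RGRW U=GRWY F=OBGB D=WWYO B=YOGB
After move 6 (F'): F=BBOG U=GRRR R=WGWW D=BRYO L=YYOW
Query 1: B[3] = B
Query 2: U[2] = R
Query 3: F[2] = O
Query 4: D[2] = Y
Query 5: U[3] = R
Query 6: D[3] = O

Answer: B R O Y R O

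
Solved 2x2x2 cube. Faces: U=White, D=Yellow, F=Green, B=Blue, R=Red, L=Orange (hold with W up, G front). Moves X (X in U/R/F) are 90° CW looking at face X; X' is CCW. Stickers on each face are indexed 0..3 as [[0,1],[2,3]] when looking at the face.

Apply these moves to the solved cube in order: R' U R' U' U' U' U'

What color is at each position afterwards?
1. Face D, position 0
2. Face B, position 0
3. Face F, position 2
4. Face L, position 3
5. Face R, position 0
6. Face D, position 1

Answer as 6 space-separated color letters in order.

After move 1 (R'): R=RRRR U=WBWB F=GWGW D=YGYG B=YBYB
After move 2 (U): U=WWBB F=RRGW R=YBRR B=OOYB L=GWOO
After move 3 (R'): R=BRYR U=WYBO F=RWGB D=YRYW B=GOGB
After move 4 (U'): U=YOWB F=GWGB R=RWYR B=BRGB L=GOOO
After move 5 (U'): U=OBYW F=GOGB R=GWYR B=RWGB L=BROO
After move 6 (U'): U=BWOY F=BRGB R=GOYR B=GWGB L=RWOO
After move 7 (U'): U=WYBO F=RWGB R=BRYR B=GOGB L=GWOO
Query 1: D[0] = Y
Query 2: B[0] = G
Query 3: F[2] = G
Query 4: L[3] = O
Query 5: R[0] = B
Query 6: D[1] = R

Answer: Y G G O B R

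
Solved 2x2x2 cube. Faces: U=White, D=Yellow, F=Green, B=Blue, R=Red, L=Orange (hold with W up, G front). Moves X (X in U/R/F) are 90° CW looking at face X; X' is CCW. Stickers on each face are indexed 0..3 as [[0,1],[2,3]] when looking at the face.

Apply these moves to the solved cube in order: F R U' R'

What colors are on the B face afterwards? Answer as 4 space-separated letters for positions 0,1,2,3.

Answer: B W B B

Derivation:
After move 1 (F): F=GGGG U=WWOO R=WRWR D=RRYY L=OYOY
After move 2 (R): R=WWRR U=WGOG F=GRGY D=RBYB B=OBWB
After move 3 (U'): U=GGWO F=OYGY R=GRRR B=WWWB L=OBOY
After move 4 (R'): R=RRGR U=GWWW F=OGGO D=RYYY B=BWBB
Query: B face = BWBB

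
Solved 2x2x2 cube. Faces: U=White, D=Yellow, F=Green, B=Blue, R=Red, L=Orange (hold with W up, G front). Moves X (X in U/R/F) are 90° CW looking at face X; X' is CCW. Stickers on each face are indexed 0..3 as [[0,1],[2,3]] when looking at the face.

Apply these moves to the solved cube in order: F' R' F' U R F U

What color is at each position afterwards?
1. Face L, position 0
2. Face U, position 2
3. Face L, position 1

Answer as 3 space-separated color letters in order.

Answer: G R G

Derivation:
After move 1 (F'): F=GGGG U=WWRR R=YRYR D=OOYY L=OWOW
After move 2 (R'): R=RRYY U=WBRB F=GWGR D=OGYG B=YBOB
After move 3 (F'): F=WRGG U=WBRY R=GROY D=WWYG L=OBOR
After move 4 (U): U=RWYB F=GRGG R=YBOY B=OBOB L=WROR
After move 5 (R): R=OYYB U=RRYG F=GWGG D=WOYO B=BBWB
After move 6 (F): F=GGGW U=RRRR R=YYGB D=YOYO L=WWOO
After move 7 (U): U=RRRR F=YYGW R=BBGB B=WWWB L=GGOO
Query 1: L[0] = G
Query 2: U[2] = R
Query 3: L[1] = G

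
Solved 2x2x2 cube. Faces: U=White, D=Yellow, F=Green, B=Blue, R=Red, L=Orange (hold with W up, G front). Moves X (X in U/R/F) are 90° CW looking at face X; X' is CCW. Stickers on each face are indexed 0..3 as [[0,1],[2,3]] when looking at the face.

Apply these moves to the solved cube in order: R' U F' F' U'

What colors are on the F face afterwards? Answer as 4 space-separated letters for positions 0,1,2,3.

After move 1 (R'): R=RRRR U=WBWB F=GWGW D=YGYG B=YBYB
After move 2 (U): U=WWBB F=RRGW R=YBRR B=OOYB L=GWOO
After move 3 (F'): F=RWRG U=WWYR R=GBYR D=WOYG L=GBOB
After move 4 (F'): F=WGRR U=WWGY R=OBWR D=BBYG L=GROY
After move 5 (U'): U=WYWG F=GRRR R=WGWR B=OBYB L=OOOY
Query: F face = GRRR

Answer: G R R R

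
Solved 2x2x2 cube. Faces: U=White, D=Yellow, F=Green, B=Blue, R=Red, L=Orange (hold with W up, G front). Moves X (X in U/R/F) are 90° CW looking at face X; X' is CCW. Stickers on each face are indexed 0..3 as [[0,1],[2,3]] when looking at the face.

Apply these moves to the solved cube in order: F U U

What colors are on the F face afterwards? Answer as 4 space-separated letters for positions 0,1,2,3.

After move 1 (F): F=GGGG U=WWOO R=WRWR D=RRYY L=OYOY
After move 2 (U): U=OWOW F=WRGG R=BBWR B=OYBB L=GGOY
After move 3 (U): U=OOWW F=BBGG R=OYWR B=GGBB L=WROY
Query: F face = BBGG

Answer: B B G G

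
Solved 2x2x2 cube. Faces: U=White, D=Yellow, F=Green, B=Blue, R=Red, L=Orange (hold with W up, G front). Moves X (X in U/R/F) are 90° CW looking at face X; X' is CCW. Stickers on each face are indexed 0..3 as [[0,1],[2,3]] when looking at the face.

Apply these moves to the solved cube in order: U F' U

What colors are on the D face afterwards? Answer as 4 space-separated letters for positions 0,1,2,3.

Answer: G O Y Y

Derivation:
After move 1 (U): U=WWWW F=RRGG R=BBRR B=OOBB L=GGOO
After move 2 (F'): F=RGRG U=WWBR R=YBYR D=GOYY L=GWOW
After move 3 (U): U=BWRW F=YBRG R=OOYR B=GWBB L=RGOW
Query: D face = GOYY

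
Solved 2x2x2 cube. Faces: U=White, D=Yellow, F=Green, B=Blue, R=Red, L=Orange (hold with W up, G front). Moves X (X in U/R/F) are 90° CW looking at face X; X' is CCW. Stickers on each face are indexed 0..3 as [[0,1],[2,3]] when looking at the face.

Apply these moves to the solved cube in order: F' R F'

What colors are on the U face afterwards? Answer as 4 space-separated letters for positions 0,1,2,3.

Answer: W G Y R

Derivation:
After move 1 (F'): F=GGGG U=WWRR R=YRYR D=OOYY L=OWOW
After move 2 (R): R=YYRR U=WGRG F=GOGY D=OBYB B=RBWB
After move 3 (F'): F=OYGG U=WGYR R=BYOR D=WWYB L=OGOR
Query: U face = WGYR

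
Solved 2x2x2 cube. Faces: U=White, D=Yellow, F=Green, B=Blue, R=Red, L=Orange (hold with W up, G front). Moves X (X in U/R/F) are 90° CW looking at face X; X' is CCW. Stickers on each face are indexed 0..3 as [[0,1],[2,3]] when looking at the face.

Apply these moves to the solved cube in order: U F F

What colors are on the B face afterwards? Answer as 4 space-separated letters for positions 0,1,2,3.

Answer: O O B B

Derivation:
After move 1 (U): U=WWWW F=RRGG R=BBRR B=OOBB L=GGOO
After move 2 (F): F=GRGR U=WWOG R=WBWR D=RBYY L=GYOY
After move 3 (F): F=GGRR U=WWYY R=OBGR D=WWYY L=GROB
Query: B face = OOBB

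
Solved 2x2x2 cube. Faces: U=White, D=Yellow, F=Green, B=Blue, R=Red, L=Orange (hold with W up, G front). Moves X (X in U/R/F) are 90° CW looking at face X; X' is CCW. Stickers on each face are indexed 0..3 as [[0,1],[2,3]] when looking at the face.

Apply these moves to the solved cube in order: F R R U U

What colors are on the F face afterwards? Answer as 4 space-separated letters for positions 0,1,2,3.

Answer: G B G B

Derivation:
After move 1 (F): F=GGGG U=WWOO R=WRWR D=RRYY L=OYOY
After move 2 (R): R=WWRR U=WGOG F=GRGY D=RBYB B=OBWB
After move 3 (R): R=RWRW U=WROY F=GBGB D=RWYO B=GBGB
After move 4 (U): U=OWYR F=RWGB R=GBRW B=OYGB L=GBOY
After move 5 (U): U=YORW F=GBGB R=OYRW B=GBGB L=RWOY
Query: F face = GBGB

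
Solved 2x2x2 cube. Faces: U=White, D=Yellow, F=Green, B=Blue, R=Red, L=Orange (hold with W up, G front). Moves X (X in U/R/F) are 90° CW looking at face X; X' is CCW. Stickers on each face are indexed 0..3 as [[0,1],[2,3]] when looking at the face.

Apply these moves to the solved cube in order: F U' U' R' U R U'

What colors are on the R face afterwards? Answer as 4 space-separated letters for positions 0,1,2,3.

Answer: Y B W G

Derivation:
After move 1 (F): F=GGGG U=WWOO R=WRWR D=RRYY L=OYOY
After move 2 (U'): U=WOWO F=OYGG R=GGWR B=WRBB L=BBOY
After move 3 (U'): U=OOWW F=BBGG R=OYWR B=GGBB L=WROY
After move 4 (R'): R=YROW U=OBWG F=BOGW D=RBYG B=YGRB
After move 5 (U): U=WOGB F=YRGW R=YGOW B=WRRB L=BOOY
After move 6 (R): R=OYWG U=WRGW F=YBGG D=RRYW B=BROB
After move 7 (U'): U=RWWG F=BOGG R=YBWG B=OYOB L=BROY
Query: R face = YBWG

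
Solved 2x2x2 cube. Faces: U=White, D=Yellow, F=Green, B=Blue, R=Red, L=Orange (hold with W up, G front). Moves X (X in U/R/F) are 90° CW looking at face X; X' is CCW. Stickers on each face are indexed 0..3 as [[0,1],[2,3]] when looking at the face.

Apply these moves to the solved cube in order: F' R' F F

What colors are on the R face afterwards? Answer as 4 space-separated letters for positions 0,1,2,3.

Answer: W R W Y

Derivation:
After move 1 (F'): F=GGGG U=WWRR R=YRYR D=OOYY L=OWOW
After move 2 (R'): R=RRYY U=WBRB F=GWGR D=OGYG B=YBOB
After move 3 (F): F=GGRW U=WBWW R=RRBY D=YRYG L=OOOG
After move 4 (F): F=RGWG U=WBGO R=WRWY D=BRYG L=OYOR
Query: R face = WRWY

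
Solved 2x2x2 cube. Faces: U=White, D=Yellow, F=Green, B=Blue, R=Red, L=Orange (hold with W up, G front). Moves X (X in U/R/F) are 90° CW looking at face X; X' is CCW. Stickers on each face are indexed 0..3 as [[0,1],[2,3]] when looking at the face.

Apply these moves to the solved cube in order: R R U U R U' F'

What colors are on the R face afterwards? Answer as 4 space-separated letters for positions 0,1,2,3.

Answer: G W Y O

Derivation:
After move 1 (R): R=RRRR U=WGWG F=GYGY D=YBYB B=WBWB
After move 2 (R): R=RRRR U=WYWY F=GBGB D=YWYW B=GBGB
After move 3 (U): U=WWYY F=RRGB R=GBRR B=OOGB L=GBOO
After move 4 (U): U=YWYW F=GBGB R=OORR B=GBGB L=RROO
After move 5 (R): R=RORO U=YBYB F=GWGW D=YGYG B=WBWB
After move 6 (U'): U=BBYY F=RRGW R=GWRO B=ROWB L=WBOO
After move 7 (F'): F=RWRG U=BBGR R=GWYO D=BOYG L=WYOY
Query: R face = GWYO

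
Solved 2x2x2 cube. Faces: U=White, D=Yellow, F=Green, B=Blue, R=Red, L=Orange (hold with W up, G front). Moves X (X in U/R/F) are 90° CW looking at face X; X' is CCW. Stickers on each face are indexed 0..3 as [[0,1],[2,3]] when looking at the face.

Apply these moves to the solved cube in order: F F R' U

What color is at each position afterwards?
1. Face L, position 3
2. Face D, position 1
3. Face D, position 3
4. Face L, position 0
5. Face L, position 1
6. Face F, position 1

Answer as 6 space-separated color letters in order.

Answer: R G G G W R

Derivation:
After move 1 (F): F=GGGG U=WWOO R=WRWR D=RRYY L=OYOY
After move 2 (F): F=GGGG U=WWYY R=OROR D=WWYY L=OROR
After move 3 (R'): R=RROO U=WBYB F=GWGY D=WGYG B=YBWB
After move 4 (U): U=YWBB F=RRGY R=YBOO B=ORWB L=GWOR
Query 1: L[3] = R
Query 2: D[1] = G
Query 3: D[3] = G
Query 4: L[0] = G
Query 5: L[1] = W
Query 6: F[1] = R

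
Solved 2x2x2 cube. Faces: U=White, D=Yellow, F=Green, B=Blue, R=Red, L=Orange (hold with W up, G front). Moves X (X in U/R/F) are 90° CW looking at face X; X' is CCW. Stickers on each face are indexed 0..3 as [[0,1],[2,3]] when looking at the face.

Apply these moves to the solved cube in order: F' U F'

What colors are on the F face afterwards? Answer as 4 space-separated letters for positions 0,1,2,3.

Answer: R G Y G

Derivation:
After move 1 (F'): F=GGGG U=WWRR R=YRYR D=OOYY L=OWOW
After move 2 (U): U=RWRW F=YRGG R=BBYR B=OWBB L=GGOW
After move 3 (F'): F=RGYG U=RWBY R=OBOR D=GWYY L=GWOR
Query: F face = RGYG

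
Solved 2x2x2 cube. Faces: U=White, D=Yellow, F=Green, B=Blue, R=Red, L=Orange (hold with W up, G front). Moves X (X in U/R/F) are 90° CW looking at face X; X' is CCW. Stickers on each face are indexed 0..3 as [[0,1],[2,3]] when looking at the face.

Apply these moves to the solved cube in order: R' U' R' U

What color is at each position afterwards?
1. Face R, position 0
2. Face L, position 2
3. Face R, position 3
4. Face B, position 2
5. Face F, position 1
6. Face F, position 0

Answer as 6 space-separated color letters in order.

After move 1 (R'): R=RRRR U=WBWB F=GWGW D=YGYG B=YBYB
After move 2 (U'): U=BBWW F=OOGW R=GWRR B=RRYB L=YBOO
After move 3 (R'): R=WRGR U=BYWR F=OBGW D=YOYW B=GRGB
After move 4 (U): U=WBRY F=WRGW R=GRGR B=YBGB L=OBOO
Query 1: R[0] = G
Query 2: L[2] = O
Query 3: R[3] = R
Query 4: B[2] = G
Query 5: F[1] = R
Query 6: F[0] = W

Answer: G O R G R W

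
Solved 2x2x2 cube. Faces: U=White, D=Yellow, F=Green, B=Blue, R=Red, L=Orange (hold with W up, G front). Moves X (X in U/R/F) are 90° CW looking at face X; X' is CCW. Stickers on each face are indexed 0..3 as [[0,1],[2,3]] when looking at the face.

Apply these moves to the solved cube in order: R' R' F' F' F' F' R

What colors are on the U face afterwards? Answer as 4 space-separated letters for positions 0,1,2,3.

After move 1 (R'): R=RRRR U=WBWB F=GWGW D=YGYG B=YBYB
After move 2 (R'): R=RRRR U=WYWY F=GBGB D=YWYW B=GBGB
After move 3 (F'): F=BBGG U=WYRR R=WRYR D=OOYW L=OYOW
After move 4 (F'): F=BGBG U=WYWY R=OROR D=YWYW L=OROR
After move 5 (F'): F=GGBB U=WYOO R=WRYR D=RRYW L=OYOW
After move 6 (F'): F=GBGB U=WYWY R=RRRR D=YWYW L=OOOO
After move 7 (R): R=RRRR U=WBWB F=GWGW D=YGYG B=YBYB
Query: U face = WBWB

Answer: W B W B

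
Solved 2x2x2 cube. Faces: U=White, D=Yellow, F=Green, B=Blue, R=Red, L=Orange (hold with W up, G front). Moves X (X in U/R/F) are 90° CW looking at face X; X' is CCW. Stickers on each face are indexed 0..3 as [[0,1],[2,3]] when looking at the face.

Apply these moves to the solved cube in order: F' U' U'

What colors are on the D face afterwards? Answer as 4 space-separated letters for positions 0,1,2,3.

Answer: O O Y Y

Derivation:
After move 1 (F'): F=GGGG U=WWRR R=YRYR D=OOYY L=OWOW
After move 2 (U'): U=WRWR F=OWGG R=GGYR B=YRBB L=BBOW
After move 3 (U'): U=RRWW F=BBGG R=OWYR B=GGBB L=YROW
Query: D face = OOYY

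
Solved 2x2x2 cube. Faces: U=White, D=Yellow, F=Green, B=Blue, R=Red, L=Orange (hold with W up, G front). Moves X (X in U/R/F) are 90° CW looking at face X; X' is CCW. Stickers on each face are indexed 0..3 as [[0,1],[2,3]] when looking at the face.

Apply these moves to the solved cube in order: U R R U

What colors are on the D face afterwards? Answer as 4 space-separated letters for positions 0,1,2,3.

After move 1 (U): U=WWWW F=RRGG R=BBRR B=OOBB L=GGOO
After move 2 (R): R=RBRB U=WRWG F=RYGY D=YBYO B=WOWB
After move 3 (R): R=RRBB U=WYWY F=RBGO D=YWYW B=GORB
After move 4 (U): U=WWYY F=RRGO R=GOBB B=GGRB L=RBOO
Query: D face = YWYW

Answer: Y W Y W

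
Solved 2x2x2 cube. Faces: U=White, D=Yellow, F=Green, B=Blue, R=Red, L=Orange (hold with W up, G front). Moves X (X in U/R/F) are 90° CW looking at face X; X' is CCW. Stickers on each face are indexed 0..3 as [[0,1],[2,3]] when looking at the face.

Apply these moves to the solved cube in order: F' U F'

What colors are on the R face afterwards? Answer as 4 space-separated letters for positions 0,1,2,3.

After move 1 (F'): F=GGGG U=WWRR R=YRYR D=OOYY L=OWOW
After move 2 (U): U=RWRW F=YRGG R=BBYR B=OWBB L=GGOW
After move 3 (F'): F=RGYG U=RWBY R=OBOR D=GWYY L=GWOR
Query: R face = OBOR

Answer: O B O R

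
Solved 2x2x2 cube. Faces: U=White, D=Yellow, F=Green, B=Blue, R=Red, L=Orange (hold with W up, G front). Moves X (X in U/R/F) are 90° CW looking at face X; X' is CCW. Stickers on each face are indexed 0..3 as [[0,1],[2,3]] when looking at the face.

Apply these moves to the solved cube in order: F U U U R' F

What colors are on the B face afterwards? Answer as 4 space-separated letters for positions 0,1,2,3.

After move 1 (F): F=GGGG U=WWOO R=WRWR D=RRYY L=OYOY
After move 2 (U): U=OWOW F=WRGG R=BBWR B=OYBB L=GGOY
After move 3 (U): U=OOWW F=BBGG R=OYWR B=GGBB L=WROY
After move 4 (U): U=WOWO F=OYGG R=GGWR B=WRBB L=BBOY
After move 5 (R'): R=GRGW U=WBWW F=OOGO D=RYYG B=YRRB
After move 6 (F): F=GOOO U=WBYB R=WRWW D=GGYG L=BROY
Query: B face = YRRB

Answer: Y R R B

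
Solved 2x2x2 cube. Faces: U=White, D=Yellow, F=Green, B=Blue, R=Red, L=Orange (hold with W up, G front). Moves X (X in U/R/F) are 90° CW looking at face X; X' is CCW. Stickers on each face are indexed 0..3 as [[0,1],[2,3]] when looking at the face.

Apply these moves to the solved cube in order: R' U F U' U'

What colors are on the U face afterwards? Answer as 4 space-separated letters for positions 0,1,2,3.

After move 1 (R'): R=RRRR U=WBWB F=GWGW D=YGYG B=YBYB
After move 2 (U): U=WWBB F=RRGW R=YBRR B=OOYB L=GWOO
After move 3 (F): F=GRWR U=WWOW R=BBBR D=RYYG L=GYOG
After move 4 (U'): U=WWWO F=GYWR R=GRBR B=BBYB L=OOOG
After move 5 (U'): U=WOWW F=OOWR R=GYBR B=GRYB L=BBOG
Query: U face = WOWW

Answer: W O W W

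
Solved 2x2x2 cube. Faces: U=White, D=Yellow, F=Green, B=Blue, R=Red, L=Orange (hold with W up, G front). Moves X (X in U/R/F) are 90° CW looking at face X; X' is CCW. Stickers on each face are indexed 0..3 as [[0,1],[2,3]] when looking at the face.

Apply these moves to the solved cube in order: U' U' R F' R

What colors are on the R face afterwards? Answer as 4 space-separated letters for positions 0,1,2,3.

After move 1 (U'): U=WWWW F=OOGG R=GGRR B=RRBB L=BBOO
After move 2 (U'): U=WWWW F=BBGG R=OORR B=GGBB L=RROO
After move 3 (R): R=RORO U=WBWG F=BYGY D=YBYG B=WGWB
After move 4 (F'): F=YYBG U=WBRR R=BOYO D=ROYG L=RGOW
After move 5 (R): R=YBOO U=WYRG F=YOBG D=RWYW B=RGBB
Query: R face = YBOO

Answer: Y B O O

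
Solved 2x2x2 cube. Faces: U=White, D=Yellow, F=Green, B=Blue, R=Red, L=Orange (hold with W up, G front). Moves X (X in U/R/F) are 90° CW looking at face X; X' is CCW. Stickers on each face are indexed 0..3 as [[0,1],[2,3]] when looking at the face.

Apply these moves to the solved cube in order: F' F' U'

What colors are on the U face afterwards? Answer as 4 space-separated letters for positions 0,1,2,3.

After move 1 (F'): F=GGGG U=WWRR R=YRYR D=OOYY L=OWOW
After move 2 (F'): F=GGGG U=WWYY R=OROR D=WWYY L=OROR
After move 3 (U'): U=WYWY F=ORGG R=GGOR B=ORBB L=BBOR
Query: U face = WYWY

Answer: W Y W Y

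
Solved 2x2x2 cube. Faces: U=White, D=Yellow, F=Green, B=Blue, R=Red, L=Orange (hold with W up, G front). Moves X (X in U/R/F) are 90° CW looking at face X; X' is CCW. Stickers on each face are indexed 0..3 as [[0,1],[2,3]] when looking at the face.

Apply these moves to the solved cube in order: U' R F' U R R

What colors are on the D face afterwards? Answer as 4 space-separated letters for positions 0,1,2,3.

Answer: B W Y O

Derivation:
After move 1 (U'): U=WWWW F=OOGG R=GGRR B=RRBB L=BBOO
After move 2 (R): R=RGRG U=WOWG F=OYGY D=YBYR B=WRWB
After move 3 (F'): F=YYOG U=WORR R=BGYG D=BOYR L=BGOW
After move 4 (U): U=RWRO F=BGOG R=WRYG B=BGWB L=YYOW
After move 5 (R): R=YWGR U=RGRG F=BOOR D=BWYB B=OGWB
After move 6 (R): R=GYRW U=RORR F=BWOB D=BWYO B=GGGB
Query: D face = BWYO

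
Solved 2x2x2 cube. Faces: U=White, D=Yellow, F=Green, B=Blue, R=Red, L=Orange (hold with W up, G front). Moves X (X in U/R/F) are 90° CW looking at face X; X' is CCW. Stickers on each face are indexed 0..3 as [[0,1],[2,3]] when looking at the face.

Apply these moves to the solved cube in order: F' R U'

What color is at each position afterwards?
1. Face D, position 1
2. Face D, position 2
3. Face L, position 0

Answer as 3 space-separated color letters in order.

Answer: B Y R

Derivation:
After move 1 (F'): F=GGGG U=WWRR R=YRYR D=OOYY L=OWOW
After move 2 (R): R=YYRR U=WGRG F=GOGY D=OBYB B=RBWB
After move 3 (U'): U=GGWR F=OWGY R=GORR B=YYWB L=RBOW
Query 1: D[1] = B
Query 2: D[2] = Y
Query 3: L[0] = R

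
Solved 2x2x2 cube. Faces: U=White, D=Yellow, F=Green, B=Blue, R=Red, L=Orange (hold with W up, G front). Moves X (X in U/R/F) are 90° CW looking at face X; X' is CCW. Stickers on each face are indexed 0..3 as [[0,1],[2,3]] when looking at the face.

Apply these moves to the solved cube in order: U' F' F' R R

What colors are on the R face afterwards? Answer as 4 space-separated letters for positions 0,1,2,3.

Answer: R B G O

Derivation:
After move 1 (U'): U=WWWW F=OOGG R=GGRR B=RRBB L=BBOO
After move 2 (F'): F=OGOG U=WWGR R=YGYR D=BOYY L=BWOW
After move 3 (F'): F=GGOO U=WWYY R=OGBR D=WWYY L=BROG
After move 4 (R): R=BORG U=WGYO F=GWOY D=WBYR B=YRWB
After move 5 (R): R=RBGO U=WWYY F=GBOR D=WWYY B=ORGB
Query: R face = RBGO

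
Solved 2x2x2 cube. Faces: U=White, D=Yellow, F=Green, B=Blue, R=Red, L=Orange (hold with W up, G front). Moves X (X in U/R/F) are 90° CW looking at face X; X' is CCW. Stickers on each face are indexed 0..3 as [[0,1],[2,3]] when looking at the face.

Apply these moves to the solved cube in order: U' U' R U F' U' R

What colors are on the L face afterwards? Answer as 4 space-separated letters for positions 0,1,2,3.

Answer: R R O G

Derivation:
After move 1 (U'): U=WWWW F=OOGG R=GGRR B=RRBB L=BBOO
After move 2 (U'): U=WWWW F=BBGG R=OORR B=GGBB L=RROO
After move 3 (R): R=RORO U=WBWG F=BYGY D=YBYG B=WGWB
After move 4 (U): U=WWGB F=ROGY R=WGRO B=RRWB L=BYOO
After move 5 (F'): F=OYRG U=WWWR R=BGYO D=YOYG L=BBOG
After move 6 (U'): U=WRWW F=BBRG R=OYYO B=BGWB L=RROG
After move 7 (R): R=YOOY U=WBWG F=BORG D=YWYB B=WGRB
Query: L face = RROG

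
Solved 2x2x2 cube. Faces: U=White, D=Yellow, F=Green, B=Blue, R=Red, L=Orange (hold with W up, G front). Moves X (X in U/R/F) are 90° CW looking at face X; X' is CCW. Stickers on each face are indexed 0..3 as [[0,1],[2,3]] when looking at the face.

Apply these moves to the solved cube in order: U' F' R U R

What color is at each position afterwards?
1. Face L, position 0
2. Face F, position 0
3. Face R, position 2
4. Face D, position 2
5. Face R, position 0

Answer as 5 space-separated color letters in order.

Answer: O Y G Y R

Derivation:
After move 1 (U'): U=WWWW F=OOGG R=GGRR B=RRBB L=BBOO
After move 2 (F'): F=OGOG U=WWGR R=YGYR D=BOYY L=BWOW
After move 3 (R): R=YYRG U=WGGG F=OOOY D=BBYR B=RRWB
After move 4 (U): U=GWGG F=YYOY R=RRRG B=BWWB L=OOOW
After move 5 (R): R=RRGR U=GYGY F=YBOR D=BWYB B=GWWB
Query 1: L[0] = O
Query 2: F[0] = Y
Query 3: R[2] = G
Query 4: D[2] = Y
Query 5: R[0] = R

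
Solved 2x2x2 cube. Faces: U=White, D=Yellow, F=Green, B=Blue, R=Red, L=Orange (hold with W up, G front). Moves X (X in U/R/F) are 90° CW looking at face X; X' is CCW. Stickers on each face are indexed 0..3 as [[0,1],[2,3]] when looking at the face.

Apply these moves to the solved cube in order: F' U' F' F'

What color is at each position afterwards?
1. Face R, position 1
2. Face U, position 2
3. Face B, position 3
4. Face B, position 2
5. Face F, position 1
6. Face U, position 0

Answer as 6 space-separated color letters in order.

After move 1 (F'): F=GGGG U=WWRR R=YRYR D=OOYY L=OWOW
After move 2 (U'): U=WRWR F=OWGG R=GGYR B=YRBB L=BBOW
After move 3 (F'): F=WGOG U=WRGY R=OGOR D=BWYY L=BROW
After move 4 (F'): F=GGWO U=WROO R=WGBR D=RWYY L=BYOG
Query 1: R[1] = G
Query 2: U[2] = O
Query 3: B[3] = B
Query 4: B[2] = B
Query 5: F[1] = G
Query 6: U[0] = W

Answer: G O B B G W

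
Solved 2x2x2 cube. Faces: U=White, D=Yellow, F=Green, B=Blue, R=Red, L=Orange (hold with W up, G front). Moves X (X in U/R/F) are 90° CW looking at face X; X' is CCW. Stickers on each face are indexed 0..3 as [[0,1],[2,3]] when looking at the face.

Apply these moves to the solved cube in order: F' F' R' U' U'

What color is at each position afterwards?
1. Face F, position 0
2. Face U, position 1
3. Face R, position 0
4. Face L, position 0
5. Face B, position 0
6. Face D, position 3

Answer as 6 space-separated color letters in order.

Answer: Y Y O R G G

Derivation:
After move 1 (F'): F=GGGG U=WWRR R=YRYR D=OOYY L=OWOW
After move 2 (F'): F=GGGG U=WWYY R=OROR D=WWYY L=OROR
After move 3 (R'): R=RROO U=WBYB F=GWGY D=WGYG B=YBWB
After move 4 (U'): U=BBWY F=ORGY R=GWOO B=RRWB L=YBOR
After move 5 (U'): U=BYBW F=YBGY R=OROO B=GWWB L=RROR
Query 1: F[0] = Y
Query 2: U[1] = Y
Query 3: R[0] = O
Query 4: L[0] = R
Query 5: B[0] = G
Query 6: D[3] = G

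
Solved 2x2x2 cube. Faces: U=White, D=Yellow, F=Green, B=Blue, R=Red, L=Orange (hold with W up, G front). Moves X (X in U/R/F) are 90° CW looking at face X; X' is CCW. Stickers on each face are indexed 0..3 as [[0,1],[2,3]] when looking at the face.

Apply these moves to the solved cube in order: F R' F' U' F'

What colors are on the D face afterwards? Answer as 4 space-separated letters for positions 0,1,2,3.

Answer: B O Y G

Derivation:
After move 1 (F): F=GGGG U=WWOO R=WRWR D=RRYY L=OYOY
After move 2 (R'): R=RRWW U=WBOB F=GWGO D=RGYG B=YBRB
After move 3 (F'): F=WOGG U=WBRW R=GRRW D=YYYG L=OBOO
After move 4 (U'): U=BWWR F=OBGG R=WORW B=GRRB L=YBOO
After move 5 (F'): F=BGOG U=BWWR R=YOYW D=BOYG L=YROW
Query: D face = BOYG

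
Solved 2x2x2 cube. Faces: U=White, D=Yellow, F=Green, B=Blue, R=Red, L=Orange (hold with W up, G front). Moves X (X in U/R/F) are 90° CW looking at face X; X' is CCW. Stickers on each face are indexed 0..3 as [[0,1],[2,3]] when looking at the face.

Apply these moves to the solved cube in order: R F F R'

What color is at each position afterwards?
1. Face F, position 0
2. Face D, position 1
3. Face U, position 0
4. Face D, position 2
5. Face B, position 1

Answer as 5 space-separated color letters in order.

Answer: Y G W Y B

Derivation:
After move 1 (R): R=RRRR U=WGWG F=GYGY D=YBYB B=WBWB
After move 2 (F): F=GGYY U=WGOO R=WRGR D=RRYB L=OYOB
After move 3 (F): F=YGYG U=WGBY R=OROR D=GWYB L=OROR
After move 4 (R'): R=RROO U=WWBW F=YGYY D=GGYG B=BBWB
Query 1: F[0] = Y
Query 2: D[1] = G
Query 3: U[0] = W
Query 4: D[2] = Y
Query 5: B[1] = B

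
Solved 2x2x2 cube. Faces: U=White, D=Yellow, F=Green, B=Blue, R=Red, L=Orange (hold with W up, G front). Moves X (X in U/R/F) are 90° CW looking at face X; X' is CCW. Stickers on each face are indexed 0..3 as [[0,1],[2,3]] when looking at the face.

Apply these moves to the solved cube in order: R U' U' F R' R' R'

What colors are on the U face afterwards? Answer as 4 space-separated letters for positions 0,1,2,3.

After move 1 (R): R=RRRR U=WGWG F=GYGY D=YBYB B=WBWB
After move 2 (U'): U=GGWW F=OOGY R=GYRR B=RRWB L=WBOO
After move 3 (U'): U=GWGW F=WBGY R=OORR B=GYWB L=RROO
After move 4 (F): F=GWYB U=GWOR R=GOWR D=ROYB L=RYOB
After move 5 (R'): R=ORGW U=GWOG F=GWYR D=RWYB B=BYOB
After move 6 (R'): R=RWOG U=GOOB F=GWYG D=RWYR B=BYWB
After move 7 (R'): R=WGRO U=GWOB F=GOYB D=RWYG B=RYWB
Query: U face = GWOB

Answer: G W O B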